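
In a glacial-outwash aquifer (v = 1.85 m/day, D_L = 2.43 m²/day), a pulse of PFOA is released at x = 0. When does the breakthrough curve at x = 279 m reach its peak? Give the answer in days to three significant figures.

150 days

For the 1D instantaneous-source solution, setting ∂C/∂t = 0 at fixed x gives v²t² + 2Dt − x² = 0, so t = (√(D² + v²x²) − D)/v².
√(D² + v²x²) = √(2.43² + 1.85² × 279²) = 516.2; v² = 3.4225.
t = (516.2 − 2.43)/3.4225 = 150 days (vs. the pure-advection estimate x/v = 151 d).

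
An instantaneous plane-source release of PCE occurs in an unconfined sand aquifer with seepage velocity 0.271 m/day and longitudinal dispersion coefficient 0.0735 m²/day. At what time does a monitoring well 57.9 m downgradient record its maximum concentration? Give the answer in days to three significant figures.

213 days

For the 1D instantaneous-source solution, setting ∂C/∂t = 0 at fixed x gives v²t² + 2Dt − x² = 0, so t = (√(D² + v²x²) − D)/v².
√(D² + v²x²) = √(0.0735² + 0.271² × 57.9²) = 15.69; v² = 0.073441.
t = (15.69 − 0.0735)/0.073441 = 213 days (vs. the pure-advection estimate x/v = 214 d).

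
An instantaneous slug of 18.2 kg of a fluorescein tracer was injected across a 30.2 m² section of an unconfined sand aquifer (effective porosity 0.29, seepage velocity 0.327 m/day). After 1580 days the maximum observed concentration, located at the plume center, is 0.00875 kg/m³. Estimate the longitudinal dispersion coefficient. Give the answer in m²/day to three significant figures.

2.84 m²/day

At the plume center C_max = M/(n_e·A·√(4πDt)), so D = M²/(4πt·(n_e·A·C_max)²).
n_e·A·C_max = 0.29 × 30.2 × 0.00875 = 0.07663 kg/m.
D = 18.2²/(4π × 1580 × 0.07663²) = 2.84 m²/day.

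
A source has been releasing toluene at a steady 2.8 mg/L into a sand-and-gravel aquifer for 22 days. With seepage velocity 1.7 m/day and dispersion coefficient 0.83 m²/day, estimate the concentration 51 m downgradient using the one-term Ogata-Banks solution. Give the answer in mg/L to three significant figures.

For a continuous step input, C/C₀ ≈ ½·erfc((x−vt)/(2√(Dt))).
vt = 1.7 × 22 = 37.4 m and 2√(Dt) = 2√(0.83 × 22) = 8.546 m.
Argument (x−vt)/(2√(Dt)) = (51 − 37.4)/8.546 = 1.591; ½·erfc(1.591) = 0.01222.
C = 2.8 × 0.01222 = 0.0342 mg/L.

0.0342 mg/L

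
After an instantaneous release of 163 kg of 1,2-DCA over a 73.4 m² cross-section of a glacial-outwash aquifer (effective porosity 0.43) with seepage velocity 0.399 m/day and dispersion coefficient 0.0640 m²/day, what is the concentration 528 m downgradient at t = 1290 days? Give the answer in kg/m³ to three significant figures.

For an instantaneous plane source, C(x,t) = M/(n_e·A·√(4πDt)) · exp(−(x−vt)²/(4Dt)), with n_e·A the pore (flow) area.
Plume center vt = 0.399 × 1290 = 514.71 m, so the well at 528 m is 13.29 m downgradient of the peak.
√(4πDt) = 32.21 m, giving peak height M/(n_e·A·√(4πDt)) = 163/(0.43 × 73.4 × 32.21) = 0.1603 kg/m³.
(x−vt)²/(4Dt) = (13.29)²/(4 × 0.0640 × 1290) = 0.5348; exp(−0.5348) = 0.5858.
C = 0.1603 × 0.5858 = 0.0939 kg/m³.

0.0939 kg/m³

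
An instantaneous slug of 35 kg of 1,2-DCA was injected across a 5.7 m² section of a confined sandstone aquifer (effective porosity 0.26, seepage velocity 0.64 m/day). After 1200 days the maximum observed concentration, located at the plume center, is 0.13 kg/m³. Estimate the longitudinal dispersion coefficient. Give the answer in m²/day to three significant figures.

At the plume center C_max = M/(n_e·A·√(4πDt)), so D = M²/(4πt·(n_e·A·C_max)²).
n_e·A·C_max = 0.26 × 5.7 × 0.13 = 0.1927 kg/m.
D = 35²/(4π × 1200 × 0.1927²) = 2.19 m²/day.

2.19 m²/day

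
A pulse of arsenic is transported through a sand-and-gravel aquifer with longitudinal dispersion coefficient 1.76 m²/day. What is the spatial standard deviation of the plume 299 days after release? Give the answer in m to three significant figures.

32.4 m

Dispersive spreading gives a Gaussian with σ² = 2Dt; advection only shifts the center.
σ = √(2 × 1.76 × 299) = 32.4 m.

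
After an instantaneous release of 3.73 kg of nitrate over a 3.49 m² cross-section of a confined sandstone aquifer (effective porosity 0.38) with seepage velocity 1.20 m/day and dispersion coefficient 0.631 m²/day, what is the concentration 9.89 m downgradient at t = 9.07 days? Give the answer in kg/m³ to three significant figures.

For an instantaneous plane source, C(x,t) = M/(n_e·A·√(4πDt)) · exp(−(x−vt)²/(4Dt)), with n_e·A the pore (flow) area.
Plume center vt = 1.20 × 9.07 = 10.884 m, so the well at 9.89 m is 0.994 m upgradient of the peak.
√(4πDt) = 8.481 m, giving peak height M/(n_e·A·√(4πDt)) = 3.73/(0.38 × 3.49 × 8.481) = 0.3316 kg/m³.
(x−vt)²/(4Dt) = (-0.994)²/(4 × 0.631 × 9.07) = 0.04316; exp(−0.04316) = 0.9578.
C = 0.3316 × 0.9578 = 0.318 kg/m³.

0.318 kg/m³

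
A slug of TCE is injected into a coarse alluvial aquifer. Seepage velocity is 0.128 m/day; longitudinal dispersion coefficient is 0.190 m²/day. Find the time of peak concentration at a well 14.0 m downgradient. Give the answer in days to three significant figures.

For the 1D instantaneous-source solution, setting ∂C/∂t = 0 at fixed x gives v²t² + 2Dt − x² = 0, so t = (√(D² + v²x²) − D)/v².
√(D² + v²x²) = √(0.190² + 0.128² × 14.0²) = 1.802; v² = 0.016384.
t = (1.802 − 0.190)/0.016384 = 98.4 days (vs. the pure-advection estimate x/v = 109 d).

98.4 days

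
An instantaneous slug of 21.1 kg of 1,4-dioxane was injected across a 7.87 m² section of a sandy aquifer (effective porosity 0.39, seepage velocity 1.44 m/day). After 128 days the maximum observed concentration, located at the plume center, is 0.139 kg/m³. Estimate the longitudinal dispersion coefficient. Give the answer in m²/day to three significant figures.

1.52 m²/day

At the plume center C_max = M/(n_e·A·√(4πDt)), so D = M²/(4πt·(n_e·A·C_max)²).
n_e·A·C_max = 0.39 × 7.87 × 0.139 = 0.4266 kg/m.
D = 21.1²/(4π × 128 × 0.4266²) = 1.52 m²/day.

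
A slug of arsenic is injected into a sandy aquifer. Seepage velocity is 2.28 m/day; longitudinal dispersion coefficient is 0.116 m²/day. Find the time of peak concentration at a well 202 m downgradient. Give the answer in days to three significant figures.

88.6 days

For the 1D instantaneous-source solution, setting ∂C/∂t = 0 at fixed x gives v²t² + 2Dt − x² = 0, so t = (√(D² + v²x²) − D)/v².
√(D² + v²x²) = √(0.116² + 2.28² × 202²) = 460.6; v² = 5.1984.
t = (460.6 − 0.116)/5.1984 = 88.6 days (vs. the pure-advection estimate x/v = 88.6 d).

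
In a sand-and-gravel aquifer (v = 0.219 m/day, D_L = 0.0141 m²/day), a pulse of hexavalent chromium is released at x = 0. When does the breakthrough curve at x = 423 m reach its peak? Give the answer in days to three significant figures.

1930 days

For the 1D instantaneous-source solution, setting ∂C/∂t = 0 at fixed x gives v²t² + 2Dt − x² = 0, so t = (√(D² + v²x²) − D)/v².
√(D² + v²x²) = √(0.0141² + 0.219² × 423²) = 92.64; v² = 0.047961.
t = (92.64 − 0.0141)/0.047961 = 1930 days (vs. the pure-advection estimate x/v = 1930 d).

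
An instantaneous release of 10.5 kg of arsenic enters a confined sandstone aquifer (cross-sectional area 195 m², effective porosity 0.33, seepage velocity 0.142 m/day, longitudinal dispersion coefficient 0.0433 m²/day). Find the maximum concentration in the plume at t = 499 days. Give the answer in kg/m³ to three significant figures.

The peak of an instantaneous 1D plume sits at x = vt; there the Gaussian factor is 1 and C_max = M/(n_e·A·√(4πDt)), where n_e·A is the pore area the mass is dissolved in.
√(4πDt) = √(4π × 0.0433 × 499) = 16.48 m, so C_max = 10.5/(0.33 × 195 × 16.48) = 0.00990 kg/m³.

0.00990 kg/m³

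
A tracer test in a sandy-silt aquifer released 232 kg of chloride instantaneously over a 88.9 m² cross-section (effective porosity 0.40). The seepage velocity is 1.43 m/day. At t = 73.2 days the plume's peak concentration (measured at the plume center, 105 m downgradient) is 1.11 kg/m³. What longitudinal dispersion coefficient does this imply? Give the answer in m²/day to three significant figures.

0.0376 m²/day

At the plume center C_max = M/(n_e·A·√(4πDt)), so D = M²/(4πt·(n_e·A·C_max)²).
n_e·A·C_max = 0.40 × 88.9 × 1.11 = 39.47 kg/m.
D = 232²/(4π × 73.2 × 39.47²) = 0.0376 m²/day.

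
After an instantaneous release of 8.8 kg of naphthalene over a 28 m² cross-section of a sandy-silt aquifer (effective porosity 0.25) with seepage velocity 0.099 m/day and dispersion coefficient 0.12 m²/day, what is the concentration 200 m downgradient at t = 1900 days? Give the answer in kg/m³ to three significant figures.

0.0201 kg/m³

For an instantaneous plane source, C(x,t) = M/(n_e·A·√(4πDt)) · exp(−(x−vt)²/(4Dt)), with n_e·A the pore (flow) area.
Plume center vt = 0.099 × 1900 = 188.1 m, so the well at 200 m is 11.9 m downgradient of the peak.
√(4πDt) = 53.53 m, giving peak height M/(n_e·A·√(4πDt)) = 8.8/(0.25 × 28 × 53.53) = 0.02348 kg/m³.
(x−vt)²/(4Dt) = (11.9)²/(4 × 0.12 × 1900) = 0.1553; exp(−0.1553) = 0.8562.
C = 0.02348 × 0.8562 = 0.0201 kg/m³.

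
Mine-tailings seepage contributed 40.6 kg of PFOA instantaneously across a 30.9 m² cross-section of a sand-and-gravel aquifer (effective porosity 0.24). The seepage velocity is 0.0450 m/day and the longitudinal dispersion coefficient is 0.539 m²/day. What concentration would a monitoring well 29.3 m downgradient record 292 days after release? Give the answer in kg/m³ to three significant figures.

0.0813 kg/m³

For an instantaneous plane source, C(x,t) = M/(n_e·A·√(4πDt)) · exp(−(x−vt)²/(4Dt)), with n_e·A the pore (flow) area.
Plume center vt = 0.0450 × 292 = 13.14 m, so the well at 29.3 m is 16.16 m downgradient of the peak.
√(4πDt) = 44.47 m, giving peak height M/(n_e·A·√(4πDt)) = 40.6/(0.24 × 30.9 × 44.47) = 0.1231 kg/m³.
(x−vt)²/(4Dt) = (16.16)²/(4 × 0.539 × 292) = 0.4148; exp(−0.4148) = 0.6605.
C = 0.1231 × 0.6605 = 0.0813 kg/m³.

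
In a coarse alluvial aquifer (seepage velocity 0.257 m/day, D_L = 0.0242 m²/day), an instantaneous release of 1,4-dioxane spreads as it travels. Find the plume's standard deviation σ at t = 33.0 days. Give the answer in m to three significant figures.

1.26 m

Dispersive spreading gives a Gaussian with σ² = 2Dt; advection only shifts the center.
σ = √(2 × 0.0242 × 33.0) = 1.26 m.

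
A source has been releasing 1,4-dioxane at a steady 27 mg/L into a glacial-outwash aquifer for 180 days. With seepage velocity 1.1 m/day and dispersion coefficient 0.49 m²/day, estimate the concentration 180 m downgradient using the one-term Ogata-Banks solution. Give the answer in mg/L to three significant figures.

For a continuous step input, C/C₀ ≈ ½·erfc((x−vt)/(2√(Dt))).
vt = 1.1 × 180 = 198 m and 2√(Dt) = 2√(0.49 × 180) = 18.78 m.
Argument (x−vt)/(2√(Dt)) = (180 − 198)/18.78 = -0.9585; ½·erfc(-0.9585) = 0.9124.
C = 27 × 0.9124 = 24.6 mg/L.

24.6 mg/L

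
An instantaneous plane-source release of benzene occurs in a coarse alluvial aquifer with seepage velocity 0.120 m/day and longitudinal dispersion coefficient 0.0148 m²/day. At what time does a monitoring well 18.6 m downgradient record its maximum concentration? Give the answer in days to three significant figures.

154 days

For the 1D instantaneous-source solution, setting ∂C/∂t = 0 at fixed x gives v²t² + 2Dt − x² = 0, so t = (√(D² + v²x²) − D)/v².
√(D² + v²x²) = √(0.0148² + 0.120² × 18.6²) = 2.232; v² = 0.0144.
t = (2.232 − 0.0148)/0.0144 = 154 days (vs. the pure-advection estimate x/v = 155 d).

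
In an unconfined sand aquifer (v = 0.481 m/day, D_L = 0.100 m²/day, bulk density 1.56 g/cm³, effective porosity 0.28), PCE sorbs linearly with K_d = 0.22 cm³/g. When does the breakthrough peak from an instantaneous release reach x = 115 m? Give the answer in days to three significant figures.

Retardation factor R = 1 + ρ_b·K_d/n = 1 + 1.56 × 0.22/0.28 = 2.226.
Sorption retards both mechanisms: v_R = v/R = 0.2161 m/day, D_R = D/R = 0.04492 m²/day.
Peak time from v_R²t² + 2D_R t − x² = 0: t = (√(D_R² + v_R²x²) − D_R)/v_R².
√(D_R² + v_R²x²) = √(0.04492² + 0.2161² × 115²) = 24.85; v_R² = 0.04670.
t = (24.85 − 0.04492)/0.04670 = 531 days.

531 days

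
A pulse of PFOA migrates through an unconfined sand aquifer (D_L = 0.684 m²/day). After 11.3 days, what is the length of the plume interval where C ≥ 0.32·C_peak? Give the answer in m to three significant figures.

11.9 m

The plume is Gaussian with σ = √(2Dt) = √(2 × 0.684 × 11.3) = 3.932 m.
C/C_peak = exp(−Δx²/(2σ²)) = 0.32 ⇒ Δx = σ·√(−2 ln 0.32) = 3.932 × 1.510 = 5.937 m.
Width = 2Δx = 11.9 m.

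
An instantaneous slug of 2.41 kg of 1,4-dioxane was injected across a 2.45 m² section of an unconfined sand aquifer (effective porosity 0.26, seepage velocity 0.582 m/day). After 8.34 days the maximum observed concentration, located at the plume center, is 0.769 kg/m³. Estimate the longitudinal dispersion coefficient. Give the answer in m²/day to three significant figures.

At the plume center C_max = M/(n_e·A·√(4πDt)), so D = M²/(4πt·(n_e·A·C_max)²).
n_e·A·C_max = 0.26 × 2.45 × 0.769 = 0.4899 kg/m.
D = 2.41²/(4π × 8.34 × 0.4899²) = 0.231 m²/day.

0.231 m²/day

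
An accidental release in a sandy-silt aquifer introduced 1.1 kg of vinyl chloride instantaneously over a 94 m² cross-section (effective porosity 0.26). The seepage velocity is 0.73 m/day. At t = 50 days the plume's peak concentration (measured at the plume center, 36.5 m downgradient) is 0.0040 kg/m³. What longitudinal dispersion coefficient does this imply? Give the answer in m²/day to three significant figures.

At the plume center C_max = M/(n_e·A·√(4πDt)), so D = M²/(4πt·(n_e·A·C_max)²).
n_e·A·C_max = 0.26 × 94 × 0.0040 = 0.09776 kg/m.
D = 1.1²/(4π × 50 × 0.09776²) = 0.202 m²/day.

0.202 m²/day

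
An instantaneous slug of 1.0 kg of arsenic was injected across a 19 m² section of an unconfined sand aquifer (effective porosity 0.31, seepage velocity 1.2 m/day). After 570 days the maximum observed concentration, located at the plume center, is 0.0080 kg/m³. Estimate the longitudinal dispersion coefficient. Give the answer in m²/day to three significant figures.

At the plume center C_max = M/(n_e·A·√(4πDt)), so D = M²/(4πt·(n_e·A·C_max)²).
n_e·A·C_max = 0.31 × 19 × 0.0080 = 0.04712 kg/m.
D = 1.0²/(4π × 570 × 0.04712²) = 0.0629 m²/day.

0.0629 m²/day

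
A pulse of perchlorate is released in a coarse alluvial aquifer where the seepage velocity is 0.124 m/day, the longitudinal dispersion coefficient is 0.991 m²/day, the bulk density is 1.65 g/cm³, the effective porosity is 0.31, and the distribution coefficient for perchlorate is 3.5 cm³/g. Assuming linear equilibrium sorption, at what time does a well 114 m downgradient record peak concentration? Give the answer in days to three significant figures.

16800 days

Retardation factor R = 1 + ρ_b·K_d/n = 1 + 1.65 × 3.5/0.31 = 19.63.
Sorption retards both mechanisms: v_R = v/R = 0.006317 m/day, D_R = D/R = 0.05048 m²/day.
Peak time from v_R²t² + 2D_R t − x² = 0: t = (√(D_R² + v_R²x²) − D_R)/v_R².
√(D_R² + v_R²x²) = √(0.05048² + 0.006317² × 114²) = 0.7219; v_R² = 3.990e-05.
t = (0.7219 − 0.05048)/3.990e-05 = 16800 days.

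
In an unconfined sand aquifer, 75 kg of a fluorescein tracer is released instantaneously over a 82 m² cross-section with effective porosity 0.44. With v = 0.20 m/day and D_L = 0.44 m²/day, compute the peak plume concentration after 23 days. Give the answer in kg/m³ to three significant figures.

0.184 kg/m³

The peak of an instantaneous 1D plume sits at x = vt; there the Gaussian factor is 1 and C_max = M/(n_e·A·√(4πDt)), where n_e·A is the pore area the mass is dissolved in.
√(4πDt) = √(4π × 0.44 × 23) = 11.28 m, so C_max = 75/(0.44 × 82 × 11.28) = 0.184 kg/m³.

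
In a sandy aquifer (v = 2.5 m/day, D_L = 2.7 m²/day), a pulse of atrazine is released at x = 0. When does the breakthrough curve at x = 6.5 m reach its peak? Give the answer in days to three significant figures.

For the 1D instantaneous-source solution, setting ∂C/∂t = 0 at fixed x gives v²t² + 2Dt − x² = 0, so t = (√(D² + v²x²) − D)/v².
√(D² + v²x²) = √(2.7² + 2.5² × 6.5²) = 16.47; v² = 6.25.
t = (16.47 − 2.7)/6.25 = 2.20 days (vs. the pure-advection estimate x/v = 2.60 d).

2.20 days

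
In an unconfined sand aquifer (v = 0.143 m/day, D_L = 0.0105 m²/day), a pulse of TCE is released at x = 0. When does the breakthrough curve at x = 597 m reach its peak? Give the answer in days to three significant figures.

4170 days

For the 1D instantaneous-source solution, setting ∂C/∂t = 0 at fixed x gives v²t² + 2Dt − x² = 0, so t = (√(D² + v²x²) − D)/v².
√(D² + v²x²) = √(0.0105² + 0.143² × 597²) = 85.37; v² = 0.020449.
t = (85.37 − 0.0105)/0.020449 = 4170 days (vs. the pure-advection estimate x/v = 4170 d).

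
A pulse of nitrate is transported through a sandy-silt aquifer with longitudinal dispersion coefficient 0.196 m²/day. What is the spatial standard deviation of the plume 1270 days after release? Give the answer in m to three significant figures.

22.3 m

Dispersive spreading gives a Gaussian with σ² = 2Dt; advection only shifts the center.
σ = √(2 × 0.196 × 1270) = 22.3 m.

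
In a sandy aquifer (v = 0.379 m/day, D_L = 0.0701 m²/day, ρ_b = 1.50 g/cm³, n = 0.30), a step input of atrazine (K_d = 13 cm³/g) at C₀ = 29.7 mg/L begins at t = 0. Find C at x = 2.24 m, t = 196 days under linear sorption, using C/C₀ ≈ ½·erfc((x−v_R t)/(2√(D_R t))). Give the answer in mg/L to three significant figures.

1.25 mg/L

Retardation factor R = 1 + ρ_b·K_d/n = 1 + 1.50 × 13/0.30 = 66.00.
Sorption retards both mechanisms: v_R = v/R = 0.005742 m/day, D_R = D/R = 0.001062 m²/day.
v_R·t = 0.005742 × 196 = 1.125432 m; 2√(D_R t) = 0.9125 m; argument = (2.24 − 1.125432)/0.9125 = 1.221.
C = C₀ × ½·erfc(1.221) = 29.7 × 0.04211 = 1.25 mg/L.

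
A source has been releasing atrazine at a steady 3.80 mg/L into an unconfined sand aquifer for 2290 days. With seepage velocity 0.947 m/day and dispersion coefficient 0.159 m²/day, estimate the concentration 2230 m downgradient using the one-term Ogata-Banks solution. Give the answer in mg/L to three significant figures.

0.0436 mg/L

For a continuous step input, C/C₀ ≈ ½·erfc((x−vt)/(2√(Dt))).
vt = 0.947 × 2290 = 2168.63 m and 2√(Dt) = 2√(0.159 × 2290) = 38.16 m.
Argument (x−vt)/(2√(Dt)) = (2230 − 2168.63)/38.16 = 1.608; ½·erfc(1.608) = 0.01148.
C = 3.80 × 0.01148 = 0.0436 mg/L.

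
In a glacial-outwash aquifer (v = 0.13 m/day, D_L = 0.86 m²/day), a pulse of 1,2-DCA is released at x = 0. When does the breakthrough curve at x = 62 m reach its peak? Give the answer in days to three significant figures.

For the 1D instantaneous-source solution, setting ∂C/∂t = 0 at fixed x gives v²t² + 2Dt − x² = 0, so t = (√(D² + v²x²) − D)/v².
√(D² + v²x²) = √(0.86² + 0.13² × 62²) = 8.106; v² = 0.0169.
t = (8.106 − 0.86)/0.0169 = 429 days (vs. the pure-advection estimate x/v = 477 d).

429 days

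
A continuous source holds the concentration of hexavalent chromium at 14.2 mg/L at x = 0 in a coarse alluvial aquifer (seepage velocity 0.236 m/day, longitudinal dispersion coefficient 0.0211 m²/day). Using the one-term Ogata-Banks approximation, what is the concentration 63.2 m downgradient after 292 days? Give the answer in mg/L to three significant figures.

13.5 mg/L

For a continuous step input, C/C₀ ≈ ½·erfc((x−vt)/(2√(Dt))).
vt = 0.236 × 292 = 68.912 m and 2√(Dt) = 2√(0.0211 × 292) = 4.964 m.
Argument (x−vt)/(2√(Dt)) = (63.2 − 68.912)/4.964 = -1.151; ½·erfc(-1.151) = 0.9482.
C = 14.2 × 0.9482 = 13.5 mg/L.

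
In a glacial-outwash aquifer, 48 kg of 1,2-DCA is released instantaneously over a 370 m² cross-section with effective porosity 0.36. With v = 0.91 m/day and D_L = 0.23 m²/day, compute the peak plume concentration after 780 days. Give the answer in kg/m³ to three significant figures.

0.00759 kg/m³

The peak of an instantaneous 1D plume sits at x = vt; there the Gaussian factor is 1 and C_max = M/(n_e·A·√(4πDt)), where n_e·A is the pore area the mass is dissolved in.
√(4πDt) = √(4π × 0.23 × 780) = 47.48 m, so C_max = 48/(0.36 × 370 × 47.48) = 0.00759 kg/m³.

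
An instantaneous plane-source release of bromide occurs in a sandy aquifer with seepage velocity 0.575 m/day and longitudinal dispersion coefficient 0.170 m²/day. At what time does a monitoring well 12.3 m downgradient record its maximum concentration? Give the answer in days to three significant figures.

20.9 days

For the 1D instantaneous-source solution, setting ∂C/∂t = 0 at fixed x gives v²t² + 2Dt − x² = 0, so t = (√(D² + v²x²) − D)/v².
√(D² + v²x²) = √(0.170² + 0.575² × 12.3²) = 7.075; v² = 0.330625.
t = (7.075 − 0.170)/0.330625 = 20.9 days (vs. the pure-advection estimate x/v = 21.4 d).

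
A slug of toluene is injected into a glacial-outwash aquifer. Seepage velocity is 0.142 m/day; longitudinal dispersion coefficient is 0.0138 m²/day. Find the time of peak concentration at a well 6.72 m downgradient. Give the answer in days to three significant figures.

For the 1D instantaneous-source solution, setting ∂C/∂t = 0 at fixed x gives v²t² + 2Dt − x² = 0, so t = (√(D² + v²x²) − D)/v².
√(D² + v²x²) = √(0.0138² + 0.142² × 6.72²) = 0.9543; v² = 0.020164.
t = (0.9543 − 0.0138)/0.020164 = 46.6 days (vs. the pure-advection estimate x/v = 47.3 d).

46.6 days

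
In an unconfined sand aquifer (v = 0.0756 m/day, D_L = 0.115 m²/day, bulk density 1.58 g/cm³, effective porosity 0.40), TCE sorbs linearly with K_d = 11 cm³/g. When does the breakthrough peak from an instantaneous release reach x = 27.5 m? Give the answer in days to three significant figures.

Retardation factor R = 1 + ρ_b·K_d/n = 1 + 1.58 × 11/0.40 = 44.45.
Sorption retards both mechanisms: v_R = v/R = 0.001701 m/day, D_R = D/R = 0.002587 m²/day.
Peak time from v_R²t² + 2D_R t − x² = 0: t = (√(D_R² + v_R²x²) − D_R)/v_R².
√(D_R² + v_R²x²) = √(0.002587² + 0.001701² × 27.5²) = 0.04685; v_R² = 2.893e-06.
t = (0.04685 − 0.002587)/2.893e-06 = 15300 days.

15300 days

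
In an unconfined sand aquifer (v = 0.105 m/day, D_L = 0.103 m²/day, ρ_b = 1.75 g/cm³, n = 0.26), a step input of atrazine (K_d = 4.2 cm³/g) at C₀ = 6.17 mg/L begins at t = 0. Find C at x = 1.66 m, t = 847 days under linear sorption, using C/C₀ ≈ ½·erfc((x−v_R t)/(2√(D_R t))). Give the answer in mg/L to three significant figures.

Retardation factor R = 1 + ρ_b·K_d/n = 1 + 1.75 × 4.2/0.26 = 29.27.
Sorption retards both mechanisms: v_R = v/R = 0.003587 m/day, D_R = D/R = 0.003519 m²/day.
v_R·t = 0.003587 × 847 = 3.038189 m; 2√(D_R t) = 3.453 m; argument = (1.66 − 3.038189)/3.453 = -0.3991.
C = C₀ × ½·erfc(-0.3991) = 6.17 × 0.7138 = 4.40 mg/L.

4.40 mg/L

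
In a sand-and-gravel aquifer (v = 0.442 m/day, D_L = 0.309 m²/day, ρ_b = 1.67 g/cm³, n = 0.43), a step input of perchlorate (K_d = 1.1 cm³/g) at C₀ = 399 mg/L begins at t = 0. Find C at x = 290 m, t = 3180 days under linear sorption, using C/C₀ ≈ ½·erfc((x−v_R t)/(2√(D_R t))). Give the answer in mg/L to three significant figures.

Retardation factor R = 1 + ρ_b·K_d/n = 1 + 1.67 × 1.1/0.43 = 5.272.
Sorption retards both mechanisms: v_R = v/R = 0.08384 m/day, D_R = D/R = 0.05861 m²/day.
v_R·t = 0.08384 × 3180 = 266.6112 m; 2√(D_R t) = 27.30 m; argument = (290 − 266.6112)/27.30 = 0.8567.
C = C₀ × ½·erfc(0.8567) = 399 × 0.1128 = 45.0 mg/L.

45.0 mg/L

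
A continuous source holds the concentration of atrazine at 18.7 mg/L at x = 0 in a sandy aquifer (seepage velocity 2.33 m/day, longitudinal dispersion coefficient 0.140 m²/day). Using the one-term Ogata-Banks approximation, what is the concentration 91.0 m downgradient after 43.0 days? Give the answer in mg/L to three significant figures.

18.6 mg/L

For a continuous step input, C/C₀ ≈ ½·erfc((x−vt)/(2√(Dt))).
vt = 2.33 × 43.0 = 100.19 m and 2√(Dt) = 2√(0.140 × 43.0) = 4.907 m.
Argument (x−vt)/(2√(Dt)) = (91.0 − 100.19)/4.907 = -1.873; ½·erfc(-1.873) = 0.9960.
C = 18.7 × 0.9960 = 18.6 mg/L.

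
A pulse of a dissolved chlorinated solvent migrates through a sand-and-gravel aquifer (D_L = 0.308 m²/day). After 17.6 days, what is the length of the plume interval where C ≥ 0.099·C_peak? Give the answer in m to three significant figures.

14.2 m

The plume is Gaussian with σ = √(2Dt) = √(2 × 0.308 × 17.6) = 3.293 m.
C/C_peak = exp(−Δx²/(2σ²)) = 0.099 ⇒ Δx = σ·√(−2 ln 0.099) = 3.293 × 2.151 = 7.083 m.
Width = 2Δx = 14.2 m.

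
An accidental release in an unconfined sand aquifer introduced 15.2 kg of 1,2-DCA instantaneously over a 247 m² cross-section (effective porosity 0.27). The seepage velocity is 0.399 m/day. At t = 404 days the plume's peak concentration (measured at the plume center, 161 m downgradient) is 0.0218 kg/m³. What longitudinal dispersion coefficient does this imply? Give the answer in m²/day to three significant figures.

At the plume center C_max = M/(n_e·A·√(4πDt)), so D = M²/(4πt·(n_e·A·C_max)²).
n_e·A·C_max = 0.27 × 247 × 0.0218 = 1.454 kg/m.
D = 15.2²/(4π × 404 × 1.454²) = 0.0215 m²/day.

0.0215 m²/day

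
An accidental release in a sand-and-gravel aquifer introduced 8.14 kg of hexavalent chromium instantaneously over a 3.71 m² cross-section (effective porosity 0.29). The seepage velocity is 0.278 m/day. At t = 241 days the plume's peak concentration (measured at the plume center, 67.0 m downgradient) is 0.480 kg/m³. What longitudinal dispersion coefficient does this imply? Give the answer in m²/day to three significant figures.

0.0820 m²/day

At the plume center C_max = M/(n_e·A·√(4πDt)), so D = M²/(4πt·(n_e·A·C_max)²).
n_e·A·C_max = 0.29 × 3.71 × 0.480 = 0.5164 kg/m.
D = 8.14²/(4π × 241 × 0.5164²) = 0.0820 m²/day.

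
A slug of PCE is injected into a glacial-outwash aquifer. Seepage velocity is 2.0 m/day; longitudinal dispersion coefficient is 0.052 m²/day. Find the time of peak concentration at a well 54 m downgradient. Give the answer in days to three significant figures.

27.0 days

For the 1D instantaneous-source solution, setting ∂C/∂t = 0 at fixed x gives v²t² + 2Dt − x² = 0, so t = (√(D² + v²x²) − D)/v².
√(D² + v²x²) = √(0.052² + 2.0² × 54²) = 108.0; v² = 4.
t = (108.0 − 0.052)/4 = 27.0 days (vs. the pure-advection estimate x/v = 27.0 d).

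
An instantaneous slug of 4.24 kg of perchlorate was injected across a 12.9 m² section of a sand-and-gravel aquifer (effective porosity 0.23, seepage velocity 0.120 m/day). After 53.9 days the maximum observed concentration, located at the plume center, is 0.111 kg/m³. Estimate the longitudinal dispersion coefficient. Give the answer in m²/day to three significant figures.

0.245 m²/day

At the plume center C_max = M/(n_e·A·√(4πDt)), so D = M²/(4πt·(n_e·A·C_max)²).
n_e·A·C_max = 0.23 × 12.9 × 0.111 = 0.3293 kg/m.
D = 4.24²/(4π × 53.9 × 0.3293²) = 0.245 m²/day.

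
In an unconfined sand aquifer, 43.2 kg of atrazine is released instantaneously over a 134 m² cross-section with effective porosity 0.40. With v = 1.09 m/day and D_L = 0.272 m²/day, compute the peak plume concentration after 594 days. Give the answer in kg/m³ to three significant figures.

0.0179 kg/m³

The peak of an instantaneous 1D plume sits at x = vt; there the Gaussian factor is 1 and C_max = M/(n_e·A·√(4πDt)), where n_e·A is the pore area the mass is dissolved in.
√(4πDt) = √(4π × 0.272 × 594) = 45.06 m, so C_max = 43.2/(0.40 × 134 × 45.06) = 0.0179 kg/m³.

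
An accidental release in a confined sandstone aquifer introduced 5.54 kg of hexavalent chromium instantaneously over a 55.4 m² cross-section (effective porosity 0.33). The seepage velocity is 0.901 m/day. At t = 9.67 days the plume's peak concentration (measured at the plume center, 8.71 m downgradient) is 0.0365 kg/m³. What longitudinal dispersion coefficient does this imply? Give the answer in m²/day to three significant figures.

0.567 m²/day

At the plume center C_max = M/(n_e·A·√(4πDt)), so D = M²/(4πt·(n_e·A·C_max)²).
n_e·A·C_max = 0.33 × 55.4 × 0.0365 = 0.6673 kg/m.
D = 5.54²/(4π × 9.67 × 0.6673²) = 0.567 m²/day.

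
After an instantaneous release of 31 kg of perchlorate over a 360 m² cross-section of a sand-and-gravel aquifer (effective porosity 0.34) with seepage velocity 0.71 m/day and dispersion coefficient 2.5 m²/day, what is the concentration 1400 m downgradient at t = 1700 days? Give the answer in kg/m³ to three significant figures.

For an instantaneous plane source, C(x,t) = M/(n_e·A·√(4πDt)) · exp(−(x−vt)²/(4Dt)), with n_e·A the pore (flow) area.
Plume center vt = 0.71 × 1700 = 1207 m, so the well at 1400 m is 193 m downgradient of the peak.
√(4πDt) = 231.1 m, giving peak height M/(n_e·A·√(4πDt)) = 31/(0.34 × 360 × 231.1) = 0.001096 kg/m³.
(x−vt)²/(4Dt) = (193)²/(4 × 2.5 × 1700) = 2.191; exp(−2.191) = 0.1118.
C = 0.001096 × 0.1118 = 0.000123 kg/m³.

0.000123 kg/m³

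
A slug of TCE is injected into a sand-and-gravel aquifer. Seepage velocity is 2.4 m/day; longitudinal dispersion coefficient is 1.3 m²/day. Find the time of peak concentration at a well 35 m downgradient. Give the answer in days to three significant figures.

For the 1D instantaneous-source solution, setting ∂C/∂t = 0 at fixed x gives v²t² + 2Dt − x² = 0, so t = (√(D² + v²x²) − D)/v².
√(D² + v²x²) = √(1.3² + 2.4² × 35²) = 84.01; v² = 5.76.
t = (84.01 − 1.3)/5.76 = 14.4 days (vs. the pure-advection estimate x/v = 14.6 d).

14.4 days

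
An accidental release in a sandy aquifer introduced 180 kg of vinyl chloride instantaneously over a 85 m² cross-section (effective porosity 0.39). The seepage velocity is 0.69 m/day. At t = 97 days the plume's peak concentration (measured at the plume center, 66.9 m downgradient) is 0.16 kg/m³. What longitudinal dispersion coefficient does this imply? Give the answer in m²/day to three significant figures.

0.945 m²/day

At the plume center C_max = M/(n_e·A·√(4πDt)), so D = M²/(4πt·(n_e·A·C_max)²).
n_e·A·C_max = 0.39 × 85 × 0.16 = 5.304 kg/m.
D = 180²/(4π × 97 × 5.304²) = 0.945 m²/day.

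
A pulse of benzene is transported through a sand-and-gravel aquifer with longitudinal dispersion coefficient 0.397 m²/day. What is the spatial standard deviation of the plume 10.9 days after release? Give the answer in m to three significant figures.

Dispersive spreading gives a Gaussian with σ² = 2Dt; advection only shifts the center.
σ = √(2 × 0.397 × 10.9) = 2.94 m.

2.94 m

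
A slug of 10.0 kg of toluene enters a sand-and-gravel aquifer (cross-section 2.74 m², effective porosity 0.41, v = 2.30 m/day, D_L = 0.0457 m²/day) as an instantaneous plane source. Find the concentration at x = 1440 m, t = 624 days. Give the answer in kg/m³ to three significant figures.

0.384 kg/m³

For an instantaneous plane source, C(x,t) = M/(n_e·A·√(4πDt)) · exp(−(x−vt)²/(4Dt)), with n_e·A the pore (flow) area.
Plume center vt = 2.30 × 624 = 1435.2 m, so the well at 1440 m is 4.8 m downgradient of the peak.
√(4πDt) = 18.93 m, giving peak height M/(n_e·A·√(4πDt)) = 10.0/(0.41 × 2.74 × 18.93) = 0.4702 kg/m³.
(x−vt)²/(4Dt) = (4.8)²/(4 × 0.0457 × 624) = 0.2020; exp(−0.2020) = 0.8171.
C = 0.4702 × 0.8171 = 0.384 kg/m³.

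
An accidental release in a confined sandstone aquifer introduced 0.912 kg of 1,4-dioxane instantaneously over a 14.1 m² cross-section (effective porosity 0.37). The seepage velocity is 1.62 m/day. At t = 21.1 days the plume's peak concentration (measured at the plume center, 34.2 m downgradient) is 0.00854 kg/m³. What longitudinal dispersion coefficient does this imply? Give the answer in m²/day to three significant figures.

At the plume center C_max = M/(n_e·A·√(4πDt)), so D = M²/(4πt·(n_e·A·C_max)²).
n_e·A·C_max = 0.37 × 14.1 × 0.00854 = 0.04455 kg/m.
D = 0.912²/(4π × 21.1 × 0.04455²) = 1.58 m²/day.

1.58 m²/day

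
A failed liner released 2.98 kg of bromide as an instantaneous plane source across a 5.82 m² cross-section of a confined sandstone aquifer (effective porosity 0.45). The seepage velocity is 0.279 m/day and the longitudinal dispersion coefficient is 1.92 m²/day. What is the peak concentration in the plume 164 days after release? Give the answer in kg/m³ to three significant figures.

0.0181 kg/m³

The peak of an instantaneous 1D plume sits at x = vt; there the Gaussian factor is 1 and C_max = M/(n_e·A·√(4πDt)), where n_e·A is the pore area the mass is dissolved in.
√(4πDt) = √(4π × 1.92 × 164) = 62.90 m, so C_max = 2.98/(0.45 × 5.82 × 62.90) = 0.0181 kg/m³.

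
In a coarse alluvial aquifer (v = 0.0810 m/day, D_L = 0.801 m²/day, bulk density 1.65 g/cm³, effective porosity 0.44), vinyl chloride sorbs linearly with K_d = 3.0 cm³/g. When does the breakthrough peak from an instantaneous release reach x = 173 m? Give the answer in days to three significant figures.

24700 days

Retardation factor R = 1 + ρ_b·K_d/n = 1 + 1.65 × 3.0/0.44 = 12.25.
Sorption retards both mechanisms: v_R = v/R = 0.006612 m/day, D_R = D/R = 0.06539 m²/day.
Peak time from v_R²t² + 2D_R t − x² = 0: t = (√(D_R² + v_R²x²) − D_R)/v_R².
√(D_R² + v_R²x²) = √(0.06539² + 0.006612² × 173²) = 1.146; v_R² = 4.372e-05.
t = (1.146 − 0.06539)/4.372e-05 = 24700 days.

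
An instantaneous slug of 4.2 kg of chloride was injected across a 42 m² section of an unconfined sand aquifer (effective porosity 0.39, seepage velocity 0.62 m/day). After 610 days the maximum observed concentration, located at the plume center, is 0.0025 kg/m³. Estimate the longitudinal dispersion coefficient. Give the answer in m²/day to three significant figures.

1.37 m²/day

At the plume center C_max = M/(n_e·A·√(4πDt)), so D = M²/(4πt·(n_e·A·C_max)²).
n_e·A·C_max = 0.39 × 42 × 0.0025 = 0.04095 kg/m.
D = 4.2²/(4π × 610 × 0.04095²) = 1.37 m²/day.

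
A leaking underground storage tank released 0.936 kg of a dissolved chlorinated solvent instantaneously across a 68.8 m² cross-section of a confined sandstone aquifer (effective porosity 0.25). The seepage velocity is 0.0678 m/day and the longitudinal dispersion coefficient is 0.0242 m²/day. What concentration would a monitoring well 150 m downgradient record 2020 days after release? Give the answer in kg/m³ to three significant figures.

For an instantaneous plane source, C(x,t) = M/(n_e·A·√(4πDt)) · exp(−(x−vt)²/(4Dt)), with n_e·A the pore (flow) area.
Plume center vt = 0.0678 × 2020 = 136.956 m, so the well at 150 m is 13.044 m downgradient of the peak.
√(4πDt) = 24.78 m, giving peak height M/(n_e·A·√(4πDt)) = 0.936/(0.25 × 68.8 × 24.78) = 0.002196 kg/m³.
(x−vt)²/(4Dt) = (13.044)²/(4 × 0.0242 × 2020) = 0.8702; exp(−0.8702) = 0.4189.
C = 0.002196 × 0.4189 = 0.000920 kg/m³.

0.000920 kg/m³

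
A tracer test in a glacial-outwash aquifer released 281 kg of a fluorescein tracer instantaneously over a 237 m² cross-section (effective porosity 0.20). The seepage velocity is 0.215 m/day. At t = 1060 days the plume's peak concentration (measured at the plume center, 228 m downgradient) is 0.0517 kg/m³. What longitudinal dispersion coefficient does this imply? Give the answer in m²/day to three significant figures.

At the plume center C_max = M/(n_e·A·√(4πDt)), so D = M²/(4πt·(n_e·A·C_max)²).
n_e·A·C_max = 0.20 × 237 × 0.0517 = 2.451 kg/m.
D = 281²/(4π × 1060 × 2.451²) = 0.987 m²/day.

0.987 m²/day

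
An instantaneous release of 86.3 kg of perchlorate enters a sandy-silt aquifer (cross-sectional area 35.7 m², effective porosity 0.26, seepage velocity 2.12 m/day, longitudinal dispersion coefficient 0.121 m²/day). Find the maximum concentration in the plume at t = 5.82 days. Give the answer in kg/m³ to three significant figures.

3.13 kg/m³

The peak of an instantaneous 1D plume sits at x = vt; there the Gaussian factor is 1 and C_max = M/(n_e·A·√(4πDt)), where n_e·A is the pore area the mass is dissolved in.
√(4πDt) = √(4π × 0.121 × 5.82) = 2.975 m, so C_max = 86.3/(0.26 × 35.7 × 2.975) = 3.13 kg/m³.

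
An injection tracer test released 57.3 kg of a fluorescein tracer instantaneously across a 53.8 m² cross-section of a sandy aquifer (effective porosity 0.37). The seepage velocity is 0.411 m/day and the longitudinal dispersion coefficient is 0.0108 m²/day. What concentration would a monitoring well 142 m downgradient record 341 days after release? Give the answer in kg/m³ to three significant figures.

0.335 kg/m³

For an instantaneous plane source, C(x,t) = M/(n_e·A·√(4πDt)) · exp(−(x−vt)²/(4Dt)), with n_e·A the pore (flow) area.
Plume center vt = 0.411 × 341 = 140.151 m, so the well at 142 m is 1.849 m downgradient of the peak.
√(4πDt) = 6.803 m, giving peak height M/(n_e·A·√(4πDt)) = 57.3/(0.37 × 53.8 × 6.803) = 0.4231 kg/m³.
(x−vt)²/(4Dt) = (1.849)²/(4 × 0.0108 × 341) = 0.2321; exp(−0.2321) = 0.7929.
C = 0.4231 × 0.7929 = 0.335 kg/m³.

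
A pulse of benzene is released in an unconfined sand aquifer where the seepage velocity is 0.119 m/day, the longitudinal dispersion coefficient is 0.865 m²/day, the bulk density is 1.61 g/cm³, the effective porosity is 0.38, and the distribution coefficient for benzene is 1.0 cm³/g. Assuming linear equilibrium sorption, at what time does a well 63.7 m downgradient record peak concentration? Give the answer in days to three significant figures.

2500 days

Retardation factor R = 1 + ρ_b·K_d/n = 1 + 1.61 × 1.0/0.38 = 5.237.
Sorption retards both mechanisms: v_R = v/R = 0.02272 m/day, D_R = D/R = 0.1652 m²/day.
Peak time from v_R²t² + 2D_R t − x² = 0: t = (√(D_R² + v_R²x²) − D_R)/v_R².
√(D_R² + v_R²x²) = √(0.1652² + 0.02272² × 63.7²) = 1.457; v_R² = 0.0005162.
t = (1.457 − 0.1652)/0.0005162 = 2500 days.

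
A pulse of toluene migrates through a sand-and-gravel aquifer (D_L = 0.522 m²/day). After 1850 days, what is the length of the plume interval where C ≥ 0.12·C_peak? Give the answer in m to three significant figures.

181 m

The plume is Gaussian with σ = √(2Dt) = √(2 × 0.522 × 1850) = 43.95 m.
C/C_peak = exp(−Δx²/(2σ²)) = 0.12 ⇒ Δx = σ·√(−2 ln 0.12) = 43.95 × 2.059 = 90.49 m.
Width = 2Δx = 181 m.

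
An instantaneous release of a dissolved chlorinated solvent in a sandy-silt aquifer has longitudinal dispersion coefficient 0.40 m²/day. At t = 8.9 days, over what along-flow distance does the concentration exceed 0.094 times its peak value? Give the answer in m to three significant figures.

The plume is Gaussian with σ = √(2Dt) = √(2 × 0.40 × 8.9) = 2.668 m.
C/C_peak = exp(−Δx²/(2σ²)) = 0.094 ⇒ Δx = σ·√(−2 ln 0.094) = 2.668 × 2.175 = 5.803 m.
Width = 2Δx = 11.6 m.

11.6 m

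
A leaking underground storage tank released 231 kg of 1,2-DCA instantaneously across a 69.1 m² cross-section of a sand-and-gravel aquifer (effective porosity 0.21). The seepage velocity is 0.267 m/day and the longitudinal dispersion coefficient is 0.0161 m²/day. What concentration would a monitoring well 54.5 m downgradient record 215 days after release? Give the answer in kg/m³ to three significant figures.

For an instantaneous plane source, C(x,t) = M/(n_e·A·√(4πDt)) · exp(−(x−vt)²/(4Dt)), with n_e·A the pore (flow) area.
Plume center vt = 0.267 × 215 = 57.405 m, so the well at 54.5 m is 2.905 m upgradient of the peak.
√(4πDt) = 6.595 m, giving peak height M/(n_e·A·√(4πDt)) = 231/(0.21 × 69.1 × 6.595) = 2.414 kg/m³.
(x−vt)²/(4Dt) = (-2.905)²/(4 × 0.0161 × 215) = 0.6095; exp(−0.6095) = 0.5436.
C = 2.414 × 0.5436 = 1.31 kg/m³.

1.31 kg/m³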